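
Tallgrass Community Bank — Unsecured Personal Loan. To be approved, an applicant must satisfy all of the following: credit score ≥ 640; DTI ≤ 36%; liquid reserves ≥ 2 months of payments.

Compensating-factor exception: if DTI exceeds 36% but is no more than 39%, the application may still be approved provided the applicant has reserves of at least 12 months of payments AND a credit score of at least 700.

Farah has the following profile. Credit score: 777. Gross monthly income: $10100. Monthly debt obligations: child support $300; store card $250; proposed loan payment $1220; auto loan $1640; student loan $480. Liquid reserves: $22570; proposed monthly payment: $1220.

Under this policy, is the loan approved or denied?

Approved

Credit score 777 ≥ 640 (meets base)
Total debts = (300 + 250 + 1,220 + 1,640 + 480) = 3,890. DTI = 3,890/10,100 = 38.5% > 36% — standard DTI limit exceeded.
Reserves: 22,570 ÷ 1,220 = 18.5 months (meets 2-month minimum)
38.5% falls in the override range (36%–39%), so the compensating-factor test applies.
Override check — reserves: 18.5 mo (ok); score: 777 (ok).
Both override conditions satisfied; DTI exception granted.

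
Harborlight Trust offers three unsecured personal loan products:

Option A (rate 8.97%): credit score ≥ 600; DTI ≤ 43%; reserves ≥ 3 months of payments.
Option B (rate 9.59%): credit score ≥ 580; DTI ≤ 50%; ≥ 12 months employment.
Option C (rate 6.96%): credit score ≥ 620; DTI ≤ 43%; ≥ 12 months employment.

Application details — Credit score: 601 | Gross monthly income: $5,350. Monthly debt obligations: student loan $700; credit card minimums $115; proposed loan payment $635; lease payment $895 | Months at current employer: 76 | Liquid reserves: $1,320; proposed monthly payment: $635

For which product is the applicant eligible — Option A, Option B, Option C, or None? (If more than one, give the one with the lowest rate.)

Option B

Total debts = (700 + 115 + 635 + 895) = 2,345; DTI = 2,345/5,350 = 43.8%.
Reserves = 1,320/635 = 2.1 months.
Option A: score 601 ≥ 600; DTI 43.8% > 43%; reserves 2.1 < 3 mo → does not qualify.
Option B: score 601 ≥ 580; DTI 43.8% ≤ 50%; employment 76 ≥ 12 mo → qualifies.
Option C: score 601 < 620; DTI 43.8% > 43%; employment 76 ≥ 12 mo → does not qualify.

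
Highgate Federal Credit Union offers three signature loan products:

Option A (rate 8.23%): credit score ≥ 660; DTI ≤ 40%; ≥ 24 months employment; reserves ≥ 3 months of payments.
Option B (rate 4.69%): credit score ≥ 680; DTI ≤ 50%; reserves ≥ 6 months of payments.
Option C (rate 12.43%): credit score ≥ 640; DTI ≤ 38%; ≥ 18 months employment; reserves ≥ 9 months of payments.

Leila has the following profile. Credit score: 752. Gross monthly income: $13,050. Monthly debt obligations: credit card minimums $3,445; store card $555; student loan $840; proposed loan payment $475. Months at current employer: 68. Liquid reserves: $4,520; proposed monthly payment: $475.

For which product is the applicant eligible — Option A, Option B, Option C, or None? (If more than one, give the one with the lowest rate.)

Option B

Total debts = (3,445 + 555 + 840 + 475) = 5,315; DTI = 5,315/13,050 = 40.7%.
Reserves = 4,520/475 = 9.5 months.
Option A: score 752 ≥ 660; DTI 40.7% > 40%; employment 68 ≥ 24 mo; reserves 9.5 ≥ 3 mo → does not qualify.
Option B: score 752 ≥ 680; DTI 40.7% ≤ 50%; reserves 9.5 ≥ 6 mo → qualifies.
Option C: score 752 ≥ 640; DTI 40.7% > 38%; employment 68 ≥ 18 mo; reserves 9.5 ≥ 9 mo → does not qualify.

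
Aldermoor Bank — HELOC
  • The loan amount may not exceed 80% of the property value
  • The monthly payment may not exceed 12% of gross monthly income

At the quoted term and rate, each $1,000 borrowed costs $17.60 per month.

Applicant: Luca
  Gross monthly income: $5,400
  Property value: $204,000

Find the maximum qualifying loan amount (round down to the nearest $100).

$36,800

Payment cap: 12% × $5,400 = $648/month.
At $17.60 per $1,000, that supports 648/17.60 × 1,000 ≈ $36,818 → $36,800.
LTV cap: 80% × $204,000 = $163,200 → $163,200.
Binding constraint: payment-to-income.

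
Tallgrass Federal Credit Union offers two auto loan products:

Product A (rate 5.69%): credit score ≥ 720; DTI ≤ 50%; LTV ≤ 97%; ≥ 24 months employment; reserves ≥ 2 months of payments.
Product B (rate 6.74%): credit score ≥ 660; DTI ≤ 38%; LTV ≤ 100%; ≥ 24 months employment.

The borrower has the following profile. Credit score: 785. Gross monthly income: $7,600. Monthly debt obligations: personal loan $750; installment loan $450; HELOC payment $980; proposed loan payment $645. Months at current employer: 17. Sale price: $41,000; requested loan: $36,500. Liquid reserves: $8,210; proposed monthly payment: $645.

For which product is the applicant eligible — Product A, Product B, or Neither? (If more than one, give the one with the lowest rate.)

Neither

Total debts = (750 + 450 + 980 + 645) = 2,825; DTI = 2,825/7,600 = 37.2%.
LTV = 36,500/41,000 = 89%.
Reserves = 8,210/645 = 12.7 months.
Product A: score 785 ≥ 720; DTI 37.2% ≤ 50%; LTV 89% ≤ 97%; employment 17 < 24 mo; reserves 12.7 ≥ 2 mo → does not qualify.
Product B: score 785 ≥ 660; DTI 37.2% ≤ 38%; LTV 89% ≤ 100%; employment 17 < 24 mo → does not qualify.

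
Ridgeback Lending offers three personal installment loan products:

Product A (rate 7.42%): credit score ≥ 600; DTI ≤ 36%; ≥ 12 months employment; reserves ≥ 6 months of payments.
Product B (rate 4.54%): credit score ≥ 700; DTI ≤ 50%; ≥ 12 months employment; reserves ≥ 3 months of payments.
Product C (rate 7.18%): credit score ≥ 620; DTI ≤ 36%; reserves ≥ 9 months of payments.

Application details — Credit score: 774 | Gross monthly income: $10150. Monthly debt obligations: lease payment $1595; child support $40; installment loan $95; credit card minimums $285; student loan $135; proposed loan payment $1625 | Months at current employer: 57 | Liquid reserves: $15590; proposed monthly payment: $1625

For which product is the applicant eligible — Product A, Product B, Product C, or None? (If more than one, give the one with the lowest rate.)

Total debts = (1,595 + 40 + 95 + 285 + 135 + 1,625) = 3,775; DTI = 3,775/10,150 = 37.2%.
Reserves = 15,590/1,625 = 9.6 months.
Product A: score 774 ≥ 600; DTI 37.2% > 36%; employment 57 ≥ 12 mo; reserves 9.6 ≥ 6 mo → does not qualify.
Product B: score 774 ≥ 700; DTI 37.2% ≤ 50%; employment 57 ≥ 12 mo; reserves 9.6 ≥ 3 mo → qualifies.
Product C: score 774 ≥ 620; DTI 37.2% > 36%; reserves 9.6 ≥ 9 mo → does not qualify.

Product B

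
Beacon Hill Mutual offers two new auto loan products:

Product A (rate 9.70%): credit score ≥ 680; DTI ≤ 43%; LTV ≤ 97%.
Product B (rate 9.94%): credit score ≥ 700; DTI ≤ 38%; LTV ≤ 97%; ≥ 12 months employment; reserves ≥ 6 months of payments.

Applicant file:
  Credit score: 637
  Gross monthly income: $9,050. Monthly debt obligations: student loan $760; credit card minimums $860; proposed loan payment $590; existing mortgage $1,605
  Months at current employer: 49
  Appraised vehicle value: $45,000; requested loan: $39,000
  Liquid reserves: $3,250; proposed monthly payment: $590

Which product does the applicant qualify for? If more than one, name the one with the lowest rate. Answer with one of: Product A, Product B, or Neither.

Neither

Total debts = (760 + 860 + 590 + 1,605) = 3,815; DTI = 3,815/9,050 = 42.2%.
LTV = 39,000/45,000 = 86.7%.
Reserves = 3,250/590 = 5.5 months.
Product A: score 637 < 680; DTI 42.2% ≤ 43%; LTV 86.7% ≤ 97% → does not qualify.
Product B: score 637 < 700; DTI 42.2% > 38%; LTV 86.7% ≤ 97%; employment 49 ≥ 12 mo; reserves 5.5 < 6 mo → does not qualify.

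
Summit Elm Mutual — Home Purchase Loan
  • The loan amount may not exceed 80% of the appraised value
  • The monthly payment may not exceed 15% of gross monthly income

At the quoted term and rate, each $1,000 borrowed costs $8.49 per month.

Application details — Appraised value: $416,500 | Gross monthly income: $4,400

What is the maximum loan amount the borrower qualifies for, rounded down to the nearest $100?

$77,700

Payment cap: 15% × $4,400 = $660/month.
At $8.49 per $1,000, that supports 660/8.49 × 1,000 ≈ $77,738 → $77,700.
LTV cap: 80% × $416,500 = $333,200 → $333,200.
Binding constraint: payment-to-income.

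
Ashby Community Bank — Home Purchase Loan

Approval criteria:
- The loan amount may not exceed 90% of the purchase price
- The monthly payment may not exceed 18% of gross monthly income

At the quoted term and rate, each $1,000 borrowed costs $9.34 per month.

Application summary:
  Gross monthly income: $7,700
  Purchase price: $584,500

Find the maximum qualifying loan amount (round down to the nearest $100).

Payment cap: 18% × $7,700 = $1,386/month.
At $9.34 per $1,000, that supports 1,386/9.34 × 1,000 ≈ $148,394 → $148,300.
LTV cap: 90% × $584,500 = $526,050 → $526,000.
Binding constraint: payment-to-income.

$148,300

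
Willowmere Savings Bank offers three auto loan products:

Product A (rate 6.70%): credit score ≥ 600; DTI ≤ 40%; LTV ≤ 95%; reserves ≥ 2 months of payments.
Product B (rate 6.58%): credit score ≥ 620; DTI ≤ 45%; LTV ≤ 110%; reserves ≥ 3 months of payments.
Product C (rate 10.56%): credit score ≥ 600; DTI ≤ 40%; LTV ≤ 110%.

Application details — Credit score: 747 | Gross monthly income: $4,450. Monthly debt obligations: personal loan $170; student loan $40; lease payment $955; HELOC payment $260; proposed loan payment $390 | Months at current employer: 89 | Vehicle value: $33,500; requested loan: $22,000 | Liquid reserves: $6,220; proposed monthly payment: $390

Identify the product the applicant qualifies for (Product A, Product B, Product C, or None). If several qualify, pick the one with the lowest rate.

Product B

Total debts = (170 + 40 + 955 + 260 + 390) = 1,815; DTI = 1,815/4,450 = 40.8%.
LTV = 22,000/33,500 = 65.7%.
Reserves = 6,220/390 = 15.9 months.
Product A: score 747 ≥ 600; DTI 40.8% > 40%; LTV 65.7% ≤ 95%; reserves 15.9 ≥ 2 mo → does not qualify.
Product B: score 747 ≥ 620; DTI 40.8% ≤ 45%; LTV 65.7% ≤ 110%; reserves 15.9 ≥ 3 mo → qualifies.
Product C: score 747 ≥ 600; DTI 40.8% > 40%; LTV 65.7% ≤ 110% → does not qualify.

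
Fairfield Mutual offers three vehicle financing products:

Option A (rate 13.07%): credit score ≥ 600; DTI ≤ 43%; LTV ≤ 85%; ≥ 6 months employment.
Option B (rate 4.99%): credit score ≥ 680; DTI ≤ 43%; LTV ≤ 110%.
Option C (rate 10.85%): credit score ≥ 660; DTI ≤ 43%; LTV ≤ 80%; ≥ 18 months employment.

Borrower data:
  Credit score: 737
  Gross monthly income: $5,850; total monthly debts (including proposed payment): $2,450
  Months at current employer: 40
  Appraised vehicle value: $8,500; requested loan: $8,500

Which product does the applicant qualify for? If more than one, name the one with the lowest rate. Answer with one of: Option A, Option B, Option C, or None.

Option B

DTI = 2,450/5,850 = 41.9%.
LTV = 8,500/8,500 = 100%.
Option A: score 737 ≥ 600; DTI 41.9% ≤ 43%; LTV 100% > 85%; employment 40 ≥ 6 mo → does not qualify.
Option B: score 737 ≥ 680; DTI 41.9% ≤ 43%; LTV 100% ≤ 110% → qualifies.
Option C: score 737 ≥ 660; DTI 41.9% ≤ 43%; LTV 100% > 80%; employment 40 ≥ 18 mo → does not qualify.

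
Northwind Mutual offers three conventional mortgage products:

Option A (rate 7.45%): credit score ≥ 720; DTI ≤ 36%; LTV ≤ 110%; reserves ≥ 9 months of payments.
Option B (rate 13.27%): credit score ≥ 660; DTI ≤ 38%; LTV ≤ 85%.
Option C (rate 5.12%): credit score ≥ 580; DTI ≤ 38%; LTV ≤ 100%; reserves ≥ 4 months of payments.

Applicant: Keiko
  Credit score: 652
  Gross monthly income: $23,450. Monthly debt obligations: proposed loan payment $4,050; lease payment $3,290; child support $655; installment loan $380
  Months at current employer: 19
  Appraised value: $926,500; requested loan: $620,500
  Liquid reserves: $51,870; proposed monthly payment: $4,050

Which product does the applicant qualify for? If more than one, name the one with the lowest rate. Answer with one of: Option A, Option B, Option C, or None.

Total debts = (4,050 + 3,290 + 655 + 380) = 8,375; DTI = 8,375/23,450 = 35.7%.
LTV = 620,500/926,500 = 67%.
Reserves = 51,870/4,050 = 12.8 months.
Option A: score 652 < 720; DTI 35.7% ≤ 36%; LTV 67% ≤ 110%; reserves 12.8 ≥ 9 mo → does not qualify.
Option B: score 652 < 660; DTI 35.7% ≤ 38%; LTV 67% ≤ 85% → does not qualify.
Option C: score 652 ≥ 580; DTI 35.7% ≤ 38%; LTV 67% ≤ 100%; reserves 12.8 ≥ 4 mo → qualifies.

Option C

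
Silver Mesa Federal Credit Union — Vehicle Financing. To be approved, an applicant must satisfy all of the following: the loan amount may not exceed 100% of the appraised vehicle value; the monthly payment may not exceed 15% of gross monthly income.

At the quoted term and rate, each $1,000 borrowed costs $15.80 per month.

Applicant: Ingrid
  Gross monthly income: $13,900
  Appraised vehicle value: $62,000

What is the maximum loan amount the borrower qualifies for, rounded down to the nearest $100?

$62,000

Payment cap: 15% × $13,900 = $2,085/month.
At $15.80 per $1,000, that supports 2,085/15.80 × 1,000 ≈ $131,962 → $131,900.
LTV cap: 100% × $62,000 = $62,000 → $62,000.
Binding constraint: loan-to-value.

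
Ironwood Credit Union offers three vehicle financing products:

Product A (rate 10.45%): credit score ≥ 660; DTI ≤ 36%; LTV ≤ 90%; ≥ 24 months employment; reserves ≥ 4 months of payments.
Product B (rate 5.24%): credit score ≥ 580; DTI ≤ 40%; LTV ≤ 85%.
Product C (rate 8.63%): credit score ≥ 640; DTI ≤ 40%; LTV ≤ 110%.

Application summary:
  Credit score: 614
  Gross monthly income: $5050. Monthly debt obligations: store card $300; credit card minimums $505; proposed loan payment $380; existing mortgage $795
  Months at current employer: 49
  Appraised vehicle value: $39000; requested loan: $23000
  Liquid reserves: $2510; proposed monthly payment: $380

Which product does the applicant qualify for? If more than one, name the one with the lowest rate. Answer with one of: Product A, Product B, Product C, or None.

Total debts = (300 + 505 + 380 + 795) = 1,980; DTI = 1,980/5,050 = 39.2%.
LTV = 23,000/39,000 = 59%.
Reserves = 2,510/380 = 6.6 months.
Product A: score 614 < 660; DTI 39.2% > 36%; LTV 59% ≤ 90%; employment 49 ≥ 24 mo; reserves 6.6 ≥ 4 mo → does not qualify.
Product B: score 614 ≥ 580; DTI 39.2% ≤ 40%; LTV 59% ≤ 85% → qualifies.
Product C: score 614 < 640; DTI 39.2% ≤ 40%; LTV 59% ≤ 110% → does not qualify.

Product B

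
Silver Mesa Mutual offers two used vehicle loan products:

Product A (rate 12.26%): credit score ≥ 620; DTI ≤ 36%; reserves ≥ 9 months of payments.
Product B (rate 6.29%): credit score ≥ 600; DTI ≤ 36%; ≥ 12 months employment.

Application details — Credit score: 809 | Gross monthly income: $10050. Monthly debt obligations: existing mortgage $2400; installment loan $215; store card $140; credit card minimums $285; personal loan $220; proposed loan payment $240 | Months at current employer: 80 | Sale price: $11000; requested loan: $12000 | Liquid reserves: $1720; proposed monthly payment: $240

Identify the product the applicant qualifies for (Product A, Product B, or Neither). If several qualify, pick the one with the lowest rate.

Product B

Total debts = (2,400 + 215 + 140 + 285 + 220 + 240) = 3,500; DTI = 3,500/10,050 = 34.8%.
LTV = 12,000/11,000 = 109.1%.
Reserves = 1,720/240 = 7.2 months.
Product A: score 809 ≥ 620; DTI 34.8% ≤ 36%; reserves 7.2 < 9 mo → does not qualify.
Product B: score 809 ≥ 600; DTI 34.8% ≤ 36%; employment 80 ≥ 12 mo → qualifies.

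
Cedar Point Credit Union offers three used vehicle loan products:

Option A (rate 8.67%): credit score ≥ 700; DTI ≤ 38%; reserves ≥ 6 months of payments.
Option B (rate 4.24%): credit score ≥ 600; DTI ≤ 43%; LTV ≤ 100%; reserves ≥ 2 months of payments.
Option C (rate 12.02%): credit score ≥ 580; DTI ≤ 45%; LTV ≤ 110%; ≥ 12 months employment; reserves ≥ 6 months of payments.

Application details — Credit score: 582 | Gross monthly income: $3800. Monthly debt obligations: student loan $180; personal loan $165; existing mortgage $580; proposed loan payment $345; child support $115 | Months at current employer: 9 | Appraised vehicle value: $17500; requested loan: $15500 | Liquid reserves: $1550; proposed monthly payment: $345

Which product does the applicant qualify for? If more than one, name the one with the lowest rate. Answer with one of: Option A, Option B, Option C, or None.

None

Total debts = (180 + 165 + 580 + 345 + 115) = 1,385; DTI = 1,385/3,800 = 36.4%.
LTV = 15,500/17,500 = 88.6%.
Reserves = 1,550/345 = 4.5 months.
Option A: score 582 < 700; DTI 36.4% ≤ 38%; reserves 4.5 < 6 mo → does not qualify.
Option B: score 582 < 600; DTI 36.4% ≤ 43%; LTV 88.6% ≤ 100%; reserves 4.5 ≥ 2 mo → does not qualify.
Option C: score 582 ≥ 580; DTI 36.4% ≤ 45%; LTV 88.6% ≤ 110%; employment 9 < 12 mo; reserves 4.5 < 6 mo → does not qualify.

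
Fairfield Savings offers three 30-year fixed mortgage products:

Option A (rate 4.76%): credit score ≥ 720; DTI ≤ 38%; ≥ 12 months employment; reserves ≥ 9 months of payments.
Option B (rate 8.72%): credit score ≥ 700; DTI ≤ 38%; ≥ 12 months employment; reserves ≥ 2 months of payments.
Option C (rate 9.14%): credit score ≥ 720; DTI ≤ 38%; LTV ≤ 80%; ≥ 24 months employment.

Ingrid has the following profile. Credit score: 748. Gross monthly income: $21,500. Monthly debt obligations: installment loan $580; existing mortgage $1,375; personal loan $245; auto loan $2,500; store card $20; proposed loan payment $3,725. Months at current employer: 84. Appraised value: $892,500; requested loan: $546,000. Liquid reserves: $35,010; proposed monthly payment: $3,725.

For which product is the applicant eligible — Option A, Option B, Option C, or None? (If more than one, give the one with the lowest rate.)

None

Total debts = (580 + 1,375 + 245 + 2,500 + 20 + 3,725) = 8,445; DTI = 8,445/21,500 = 39.3%.
LTV = 546,000/892,500 = 61.2%.
Reserves = 35,010/3,725 = 9.4 months.
Option A: score 748 ≥ 720; DTI 39.3% > 38%; employment 84 ≥ 12 mo; reserves 9.4 ≥ 9 mo → does not qualify.
Option B: score 748 ≥ 700; DTI 39.3% > 38%; employment 84 ≥ 12 mo; reserves 9.4 ≥ 2 mo → does not qualify.
Option C: score 748 ≥ 720; DTI 39.3% > 38%; LTV 61.2% ≤ 80%; employment 84 ≥ 24 mo → does not qualify.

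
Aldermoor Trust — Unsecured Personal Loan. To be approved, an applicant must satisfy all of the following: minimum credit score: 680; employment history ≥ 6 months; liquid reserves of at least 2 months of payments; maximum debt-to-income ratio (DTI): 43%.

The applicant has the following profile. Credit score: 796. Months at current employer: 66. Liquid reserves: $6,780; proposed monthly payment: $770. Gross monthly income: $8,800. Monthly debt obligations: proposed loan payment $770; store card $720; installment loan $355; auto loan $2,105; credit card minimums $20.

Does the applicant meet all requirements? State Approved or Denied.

Denied

Credit score 796 ≥ 680 (meets)
Employment 66 ≥ 6 months
Reserves = 6,780/770 = 8.8 months ≥ 2
Total monthly debts = (770 + 720 + 355 + 2,105 + 20) = 3,970. DTI = 3,970/8,800 = 45.1% > 43%
Fails on DTI.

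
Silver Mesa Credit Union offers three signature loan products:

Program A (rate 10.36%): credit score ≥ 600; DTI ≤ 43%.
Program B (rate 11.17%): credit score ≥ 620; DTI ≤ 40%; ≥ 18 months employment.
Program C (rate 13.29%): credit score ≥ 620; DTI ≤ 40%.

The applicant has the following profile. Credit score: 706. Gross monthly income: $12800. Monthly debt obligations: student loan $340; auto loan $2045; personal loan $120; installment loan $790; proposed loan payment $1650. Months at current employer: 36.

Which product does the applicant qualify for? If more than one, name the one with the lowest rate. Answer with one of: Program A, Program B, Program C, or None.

Total debts = (340 + 2,045 + 120 + 790 + 1,650) = 4,945; DTI = 4,945/12,800 = 38.6%.
Program A: score 706 ≥ 600; DTI 38.6% ≤ 43% → qualifies.
Program B: score 706 ≥ 620; DTI 38.6% ≤ 40%; employment 36 ≥ 18 mo → qualifies.
Program C: score 706 ≥ 620; DTI 38.6% ≤ 40% → qualifies.
Qualifying: Program A, Program B, Program C. Lowest rate is 10.36% → Program A.

Program A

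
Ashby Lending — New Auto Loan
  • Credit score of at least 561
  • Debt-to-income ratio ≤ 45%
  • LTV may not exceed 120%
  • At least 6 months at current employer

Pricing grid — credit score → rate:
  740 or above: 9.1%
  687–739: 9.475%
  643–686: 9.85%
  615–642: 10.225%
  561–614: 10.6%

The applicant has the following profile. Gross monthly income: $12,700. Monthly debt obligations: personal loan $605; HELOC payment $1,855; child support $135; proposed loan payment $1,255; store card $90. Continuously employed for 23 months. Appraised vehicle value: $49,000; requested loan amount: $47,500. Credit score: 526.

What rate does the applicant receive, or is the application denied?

Credit score 526 < 561 (below minimum)
LTV = 47,500/49,000 = 96.9% ≤ 120%
Employment 23 ≥ 6 months
Total monthly debts = (605 + 1,855 + 135 + 1,255 + 90) = 3,940. DTI = 3,940/12,700 = 31% ≤ 45%
Not all requirements met → denied.

Denied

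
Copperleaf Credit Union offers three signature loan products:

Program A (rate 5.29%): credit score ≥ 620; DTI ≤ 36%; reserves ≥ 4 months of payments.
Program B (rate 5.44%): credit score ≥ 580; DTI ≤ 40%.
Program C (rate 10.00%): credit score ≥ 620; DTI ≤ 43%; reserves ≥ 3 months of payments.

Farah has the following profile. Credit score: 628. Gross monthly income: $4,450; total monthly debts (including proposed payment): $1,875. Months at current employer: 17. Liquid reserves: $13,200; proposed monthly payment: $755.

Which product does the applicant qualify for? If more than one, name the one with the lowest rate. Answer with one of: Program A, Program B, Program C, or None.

DTI = 1,875/4,450 = 42.1%.
Reserves = 13,200/755 = 17.5 months.
Program A: score 628 ≥ 620; DTI 42.1% > 36%; reserves 17.5 ≥ 4 mo → does not qualify.
Program B: score 628 ≥ 580; DTI 42.1% > 40% → does not qualify.
Program C: score 628 ≥ 620; DTI 42.1% ≤ 43%; reserves 17.5 ≥ 3 mo → qualifies.

Program C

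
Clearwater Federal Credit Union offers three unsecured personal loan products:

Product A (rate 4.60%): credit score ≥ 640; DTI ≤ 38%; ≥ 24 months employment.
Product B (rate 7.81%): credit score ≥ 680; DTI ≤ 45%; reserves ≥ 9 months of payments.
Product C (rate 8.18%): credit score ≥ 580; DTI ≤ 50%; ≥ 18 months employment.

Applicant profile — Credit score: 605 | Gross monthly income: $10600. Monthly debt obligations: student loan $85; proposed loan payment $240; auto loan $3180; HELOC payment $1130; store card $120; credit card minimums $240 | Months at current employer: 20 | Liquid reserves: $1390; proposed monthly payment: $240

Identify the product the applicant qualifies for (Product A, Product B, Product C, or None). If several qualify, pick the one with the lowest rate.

Total debts = (85 + 240 + 3,180 + 1,130 + 120 + 240) = 4,995; DTI = 4,995/10,600 = 47.1%.
Reserves = 1,390/240 = 5.8 months.
Product A: score 605 < 640; DTI 47.1% > 38%; employment 20 < 24 mo → does not qualify.
Product B: score 605 < 680; DTI 47.1% > 45%; reserves 5.8 < 9 mo → does not qualify.
Product C: score 605 ≥ 580; DTI 47.1% ≤ 50%; employment 20 ≥ 18 mo → qualifies.

Product C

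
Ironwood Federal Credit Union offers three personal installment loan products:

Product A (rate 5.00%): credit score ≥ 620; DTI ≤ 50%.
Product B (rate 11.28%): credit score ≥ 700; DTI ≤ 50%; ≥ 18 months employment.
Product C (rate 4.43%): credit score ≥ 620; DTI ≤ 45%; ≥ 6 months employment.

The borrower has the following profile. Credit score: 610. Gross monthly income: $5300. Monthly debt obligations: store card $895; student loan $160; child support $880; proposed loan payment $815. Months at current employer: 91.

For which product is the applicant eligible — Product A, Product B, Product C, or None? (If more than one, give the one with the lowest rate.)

None

Total debts = (895 + 160 + 880 + 815) = 2,750; DTI = 2,750/5,300 = 51.9%.
Product A: score 610 < 620; DTI 51.9% > 50% → does not qualify.
Product B: score 610 < 700; DTI 51.9% > 50%; employment 91 ≥ 18 mo → does not qualify.
Product C: score 610 < 620; DTI 51.9% > 45%; employment 91 ≥ 6 mo → does not qualify.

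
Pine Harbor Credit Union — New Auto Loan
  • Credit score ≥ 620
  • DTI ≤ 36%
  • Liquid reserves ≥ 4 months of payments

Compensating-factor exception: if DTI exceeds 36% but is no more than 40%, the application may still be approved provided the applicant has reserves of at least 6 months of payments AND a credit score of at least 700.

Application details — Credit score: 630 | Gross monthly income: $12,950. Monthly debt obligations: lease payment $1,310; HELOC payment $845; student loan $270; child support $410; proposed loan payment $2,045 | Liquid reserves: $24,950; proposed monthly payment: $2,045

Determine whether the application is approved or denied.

Denied

Credit score 630 ≥ 620 (meets base)
Total debts = (1,310 + 845 + 270 + 410 + 2,045) = 4,880. DTI: 4,880 ÷ 12,950 = 37.7%, over the 36% base limit.
Liquid reserves cover 24,950/2,045 = 12.2 months — ≥ 4 required
DTI 37.7% is within the 36%–40% exception band; checking compensating factors.
Override check — reserves: 12.2 mo (ok); score: 630 (below 700).
Compensating-factor requirement not fully met.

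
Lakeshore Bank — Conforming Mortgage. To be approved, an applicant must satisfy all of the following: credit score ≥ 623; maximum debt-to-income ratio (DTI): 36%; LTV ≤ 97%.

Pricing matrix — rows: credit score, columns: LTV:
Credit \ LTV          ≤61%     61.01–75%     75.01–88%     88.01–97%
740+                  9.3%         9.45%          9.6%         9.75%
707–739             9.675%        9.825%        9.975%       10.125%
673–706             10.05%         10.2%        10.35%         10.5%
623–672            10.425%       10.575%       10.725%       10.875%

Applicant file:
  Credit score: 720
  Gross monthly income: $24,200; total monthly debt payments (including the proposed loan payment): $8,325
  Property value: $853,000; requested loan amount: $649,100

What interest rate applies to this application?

9.975%

Credit score 720 ≥ 623; DTI = 8,325/24,200 = 34.4% ≤ 36%
Loan-to-value = 649,100/853,000 = 76.1% — pass (97% max)
Score 720 is in the 707–739 band; LTV 76.1% is in the 75.01–88% band → 9.975%.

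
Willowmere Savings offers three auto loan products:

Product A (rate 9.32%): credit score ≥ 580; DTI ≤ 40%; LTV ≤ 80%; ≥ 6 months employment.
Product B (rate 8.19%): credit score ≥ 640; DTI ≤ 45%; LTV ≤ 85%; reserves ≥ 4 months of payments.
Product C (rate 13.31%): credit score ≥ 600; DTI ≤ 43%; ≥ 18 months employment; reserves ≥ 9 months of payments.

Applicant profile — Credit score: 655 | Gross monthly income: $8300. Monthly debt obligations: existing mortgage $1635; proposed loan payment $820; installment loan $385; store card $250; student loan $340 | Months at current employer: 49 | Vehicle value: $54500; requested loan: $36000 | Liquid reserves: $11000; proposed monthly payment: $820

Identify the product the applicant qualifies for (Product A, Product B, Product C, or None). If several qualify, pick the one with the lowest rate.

Total debts = (1,635 + 820 + 385 + 250 + 340) = 3,430; DTI = 3,430/8,300 = 41.3%.
LTV = 36,000/54,500 = 66.1%.
Reserves = 11,000/820 = 13.4 months.
Product A: score 655 ≥ 580; DTI 41.3% > 40%; LTV 66.1% ≤ 80%; employment 49 ≥ 6 mo → does not qualify.
Product B: score 655 ≥ 640; DTI 41.3% ≤ 45%; LTV 66.1% ≤ 85%; reserves 13.4 ≥ 4 mo → qualifies.
Product C: score 655 ≥ 600; DTI 41.3% ≤ 43%; employment 49 ≥ 18 mo; reserves 13.4 ≥ 9 mo → qualifies.
Qualifying: Product B, Product C. Lowest rate is 8.19% → Product B.

Product B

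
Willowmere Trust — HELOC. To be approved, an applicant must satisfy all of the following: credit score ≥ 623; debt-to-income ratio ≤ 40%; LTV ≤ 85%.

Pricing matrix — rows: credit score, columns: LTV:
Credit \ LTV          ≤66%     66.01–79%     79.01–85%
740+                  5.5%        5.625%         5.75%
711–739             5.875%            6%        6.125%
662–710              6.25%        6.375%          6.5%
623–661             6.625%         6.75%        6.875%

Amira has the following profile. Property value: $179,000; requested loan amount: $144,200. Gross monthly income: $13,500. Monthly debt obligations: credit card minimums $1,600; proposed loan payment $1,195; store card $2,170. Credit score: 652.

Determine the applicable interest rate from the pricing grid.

Credit score 652 ≥ 623; Total monthly debts = (1,600 + 1,195 + 2,170) = 4,965. DTI: 4,965 ÷ 13,500 = 36.8%, within the 40% cap
LTV: 144,200 ÷ 179,000 = 80.6%, within 85% cap
Credit 652 → row 623–661; LTV 80.6% → column 79.01–85%. Grid cell → 6.875%.

6.875%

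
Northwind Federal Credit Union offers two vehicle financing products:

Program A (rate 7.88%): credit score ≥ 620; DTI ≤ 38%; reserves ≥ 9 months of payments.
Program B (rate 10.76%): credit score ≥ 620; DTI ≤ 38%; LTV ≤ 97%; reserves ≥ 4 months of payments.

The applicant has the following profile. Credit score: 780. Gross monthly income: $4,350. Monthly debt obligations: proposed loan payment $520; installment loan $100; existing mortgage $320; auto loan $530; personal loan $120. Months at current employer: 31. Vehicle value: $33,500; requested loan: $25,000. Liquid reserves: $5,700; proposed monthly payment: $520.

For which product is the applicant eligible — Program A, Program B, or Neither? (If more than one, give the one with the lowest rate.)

Program A

Total debts = (520 + 100 + 320 + 530 + 120) = 1,590; DTI = 1,590/4,350 = 36.6%.
LTV = 25,000/33,500 = 74.6%.
Reserves = 5,700/520 = 11.0 months.
Program A: score 780 ≥ 620; DTI 36.6% ≤ 38%; reserves 11.0 ≥ 9 mo → qualifies.
Program B: score 780 ≥ 620; DTI 36.6% ≤ 38%; LTV 74.6% ≤ 97%; reserves 11.0 ≥ 4 mo → qualifies.
Qualifying: Program A, Program B. Lowest rate is 7.88% → Program A.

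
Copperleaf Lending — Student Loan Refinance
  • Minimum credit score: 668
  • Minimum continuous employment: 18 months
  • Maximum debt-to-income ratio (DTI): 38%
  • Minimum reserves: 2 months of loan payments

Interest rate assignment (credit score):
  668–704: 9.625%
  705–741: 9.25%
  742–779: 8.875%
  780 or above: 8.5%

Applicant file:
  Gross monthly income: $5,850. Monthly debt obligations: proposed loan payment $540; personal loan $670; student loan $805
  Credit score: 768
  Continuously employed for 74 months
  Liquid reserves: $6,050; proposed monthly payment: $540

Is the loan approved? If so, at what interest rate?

Credit score 768 ≥ 668 (meets minimum)
Employment 74 ≥ 18 months
Total monthly debts = (540 + 670 + 805) = 2,015. Debt-to-income = 2,015/5,850 = 34.4% — meets 38% limit
Liquid reserves cover 6,050/540 = 11.2 months — ≥ 2 required
All requirements met. Score 768 falls in the 742–779 tier → 8.875%.

Approved at 8.875%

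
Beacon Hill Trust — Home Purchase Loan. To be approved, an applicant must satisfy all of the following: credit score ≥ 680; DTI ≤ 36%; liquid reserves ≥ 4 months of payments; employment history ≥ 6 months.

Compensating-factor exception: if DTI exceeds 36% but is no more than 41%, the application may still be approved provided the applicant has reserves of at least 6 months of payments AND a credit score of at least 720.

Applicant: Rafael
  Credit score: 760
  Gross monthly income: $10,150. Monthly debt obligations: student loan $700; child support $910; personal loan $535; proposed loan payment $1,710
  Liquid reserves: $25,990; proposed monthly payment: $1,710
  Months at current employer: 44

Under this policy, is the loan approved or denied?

Approved

Credit score 760 ≥ 680 (meets base)
Total debts = (700 + 910 + 535 + 1,710) = 3,855. DTI: 3,855 ÷ 10,150 = 38%, over the 36% base limit.
Reserves: 25,990 ÷ 1,710 = 15.2 months (meets 4-month minimum)
Employment 44 ≥ 6 months
38% falls in the override range (36%–41%), so the compensating-factor test applies.
Reserves 15.2 ≥ 6 months; credit score 760 ≥ 720.
Both override conditions satisfied; DTI exception granted.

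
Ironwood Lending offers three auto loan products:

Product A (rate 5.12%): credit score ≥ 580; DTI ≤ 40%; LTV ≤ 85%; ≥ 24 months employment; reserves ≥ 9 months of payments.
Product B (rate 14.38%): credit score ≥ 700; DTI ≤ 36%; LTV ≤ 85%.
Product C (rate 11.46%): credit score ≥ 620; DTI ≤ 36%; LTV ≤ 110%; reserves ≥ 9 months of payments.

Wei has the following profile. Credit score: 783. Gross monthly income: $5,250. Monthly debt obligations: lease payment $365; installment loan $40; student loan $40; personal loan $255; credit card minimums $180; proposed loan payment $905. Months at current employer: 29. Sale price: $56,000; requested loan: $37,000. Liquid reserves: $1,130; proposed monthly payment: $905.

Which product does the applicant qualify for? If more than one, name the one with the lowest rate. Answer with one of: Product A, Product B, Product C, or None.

Product B

Total debts = (365 + 40 + 40 + 255 + 180 + 905) = 1,785; DTI = 1,785/5,250 = 34%.
LTV = 37,000/56,000 = 66.1%.
Reserves = 1,130/905 = 1.2 months.
Product A: score 783 ≥ 580; DTI 34% ≤ 40%; LTV 66.1% ≤ 85%; employment 29 ≥ 24 mo; reserves 1.2 < 9 mo → does not qualify.
Product B: score 783 ≥ 700; DTI 34% ≤ 36%; LTV 66.1% ≤ 85% → qualifies.
Product C: score 783 ≥ 620; DTI 34% ≤ 36%; LTV 66.1% ≤ 110%; reserves 1.2 < 9 mo → does not qualify.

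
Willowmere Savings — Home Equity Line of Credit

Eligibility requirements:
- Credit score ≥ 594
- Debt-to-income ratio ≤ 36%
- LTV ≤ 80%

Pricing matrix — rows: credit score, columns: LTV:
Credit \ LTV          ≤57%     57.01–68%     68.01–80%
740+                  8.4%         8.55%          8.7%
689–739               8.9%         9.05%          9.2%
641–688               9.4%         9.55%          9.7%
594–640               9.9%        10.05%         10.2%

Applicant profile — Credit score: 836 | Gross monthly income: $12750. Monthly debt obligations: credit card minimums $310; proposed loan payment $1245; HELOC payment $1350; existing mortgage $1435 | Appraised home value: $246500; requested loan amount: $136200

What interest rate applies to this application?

8.4%

Credit score 836 ≥ 594; Total monthly debts = (310 + 1,245 + 1,350 + 1,435) = 4,340. DTI: 4,340 ÷ 12,750 = 34%, within the 36% cap
LTV: 136,200 ÷ 246,500 = 55.3%, within 80% cap
Row: 836 falls in 740+. Column: 55.3% falls in ≤57%. Rate = 8.4%.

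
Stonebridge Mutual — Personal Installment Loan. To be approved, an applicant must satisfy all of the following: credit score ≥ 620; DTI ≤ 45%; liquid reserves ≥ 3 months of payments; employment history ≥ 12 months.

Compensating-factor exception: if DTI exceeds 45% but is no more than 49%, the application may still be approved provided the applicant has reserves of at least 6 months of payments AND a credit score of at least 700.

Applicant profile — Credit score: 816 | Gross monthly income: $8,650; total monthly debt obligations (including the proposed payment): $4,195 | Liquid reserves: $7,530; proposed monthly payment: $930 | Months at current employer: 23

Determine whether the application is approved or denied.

Approved

Credit score 816 ≥ 620 (meets base)
DTI: 4,195 ÷ 8,650 = 48.5%, over the 45% base limit.
Reserves: 7,530 ÷ 930 = 8.1 months (meets 3-month minimum)
Employment 23 ≥ 12 months
48.5% falls in the override range (45%–49%), so the compensating-factor test applies.
Override check — reserves: 8.1 mo (ok); score: 816 (ok).
Both compensating conditions met → exception applies.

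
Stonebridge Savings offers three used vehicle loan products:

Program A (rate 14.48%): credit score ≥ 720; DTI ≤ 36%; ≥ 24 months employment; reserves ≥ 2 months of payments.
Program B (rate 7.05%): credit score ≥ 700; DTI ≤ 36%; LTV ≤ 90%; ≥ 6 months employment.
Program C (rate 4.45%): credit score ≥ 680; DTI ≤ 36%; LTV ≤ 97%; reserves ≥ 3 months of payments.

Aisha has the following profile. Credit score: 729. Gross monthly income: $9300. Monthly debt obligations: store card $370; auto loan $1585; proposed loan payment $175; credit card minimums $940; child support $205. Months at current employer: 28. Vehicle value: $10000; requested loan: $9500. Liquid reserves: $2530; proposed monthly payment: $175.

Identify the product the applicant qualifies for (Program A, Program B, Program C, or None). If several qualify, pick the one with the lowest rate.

Program C

Total debts = (370 + 1,585 + 175 + 940 + 205) = 3,275; DTI = 3,275/9,300 = 35.2%.
LTV = 9,500/10,000 = 95%.
Reserves = 2,530/175 = 14.5 months.
Program A: score 729 ≥ 720; DTI 35.2% ≤ 36%; employment 28 ≥ 24 mo; reserves 14.5 ≥ 2 mo → qualifies.
Program B: score 729 ≥ 700; DTI 35.2% ≤ 36%; LTV 95% > 90%; employment 28 ≥ 6 mo → does not qualify.
Program C: score 729 ≥ 680; DTI 35.2% ≤ 36%; LTV 95% ≤ 97%; reserves 14.5 ≥ 3 mo → qualifies.
Qualifying: Program A, Program C. Lowest rate is 4.45% → Program C.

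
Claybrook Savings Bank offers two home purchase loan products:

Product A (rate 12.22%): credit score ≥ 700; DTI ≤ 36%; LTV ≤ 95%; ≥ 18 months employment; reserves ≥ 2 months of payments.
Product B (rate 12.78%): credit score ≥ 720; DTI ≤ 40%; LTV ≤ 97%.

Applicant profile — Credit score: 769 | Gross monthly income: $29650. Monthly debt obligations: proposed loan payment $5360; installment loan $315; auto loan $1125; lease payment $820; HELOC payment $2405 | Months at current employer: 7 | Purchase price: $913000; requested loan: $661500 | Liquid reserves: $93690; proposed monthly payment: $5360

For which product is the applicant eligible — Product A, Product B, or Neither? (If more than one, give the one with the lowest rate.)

Product B

Total debts = (5,360 + 315 + 1,125 + 820 + 2,405) = 10,025; DTI = 10,025/29,650 = 33.8%.
LTV = 661,500/913,000 = 72.5%.
Reserves = 93,690/5,360 = 17.5 months.
Product A: score 769 ≥ 700; DTI 33.8% ≤ 36%; LTV 72.5% ≤ 95%; employment 7 < 18 mo; reserves 17.5 ≥ 2 mo → does not qualify.
Product B: score 769 ≥ 720; DTI 33.8% ≤ 40%; LTV 72.5% ≤ 97% → qualifies.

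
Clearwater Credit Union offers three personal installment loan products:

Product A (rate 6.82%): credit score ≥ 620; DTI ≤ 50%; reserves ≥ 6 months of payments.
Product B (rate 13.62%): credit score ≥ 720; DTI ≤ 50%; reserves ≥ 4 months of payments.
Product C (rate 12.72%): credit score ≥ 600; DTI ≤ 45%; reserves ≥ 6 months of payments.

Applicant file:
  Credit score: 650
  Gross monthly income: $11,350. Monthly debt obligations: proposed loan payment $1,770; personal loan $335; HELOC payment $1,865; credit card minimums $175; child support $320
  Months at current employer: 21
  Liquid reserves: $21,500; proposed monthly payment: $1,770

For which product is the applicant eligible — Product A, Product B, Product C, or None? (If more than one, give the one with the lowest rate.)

Product A

Total debts = (1,770 + 335 + 1,865 + 175 + 320) = 4,465; DTI = 4,465/11,350 = 39.3%.
Reserves = 21,500/1,770 = 12.1 months.
Product A: score 650 ≥ 620; DTI 39.3% ≤ 50%; reserves 12.1 ≥ 6 mo → qualifies.
Product B: score 650 < 720; DTI 39.3% ≤ 50%; reserves 12.1 ≥ 4 mo → does not qualify.
Product C: score 650 ≥ 600; DTI 39.3% ≤ 45%; reserves 12.1 ≥ 6 mo → qualifies.
Qualifying: Product A, Product C. Lowest rate is 6.82% → Product A.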